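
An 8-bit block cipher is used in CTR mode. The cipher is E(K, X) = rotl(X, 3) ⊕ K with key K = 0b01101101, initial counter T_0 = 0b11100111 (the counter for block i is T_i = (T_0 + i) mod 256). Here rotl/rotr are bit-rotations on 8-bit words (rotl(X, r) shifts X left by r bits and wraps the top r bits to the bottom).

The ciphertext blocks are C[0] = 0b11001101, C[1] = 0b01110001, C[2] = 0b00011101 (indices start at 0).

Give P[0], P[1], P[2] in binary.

P[0] = 0b10011111, P[1] = 0b01011011, P[2] = 0b00111111

CTR decryption: S_i = E(K, T_i) where T_i is the counter for block i; P_i = C_i ⊕ S_i.
P[0]: T = 0b11100111, S = E(K, T) = 0b01010010; 0b11001101 ⊕ 0b01010010 = 0b10011111.
P[1]: T = 0b11101000, S = E(K, T) = 0b00101010; 0b01110001 ⊕ 0b00101010 = 0b01011011.
P[2]: T = 0b11101001, S = E(K, T) = 0b00100010; 0b00011101 ⊕ 0b00100010 = 0b00111111.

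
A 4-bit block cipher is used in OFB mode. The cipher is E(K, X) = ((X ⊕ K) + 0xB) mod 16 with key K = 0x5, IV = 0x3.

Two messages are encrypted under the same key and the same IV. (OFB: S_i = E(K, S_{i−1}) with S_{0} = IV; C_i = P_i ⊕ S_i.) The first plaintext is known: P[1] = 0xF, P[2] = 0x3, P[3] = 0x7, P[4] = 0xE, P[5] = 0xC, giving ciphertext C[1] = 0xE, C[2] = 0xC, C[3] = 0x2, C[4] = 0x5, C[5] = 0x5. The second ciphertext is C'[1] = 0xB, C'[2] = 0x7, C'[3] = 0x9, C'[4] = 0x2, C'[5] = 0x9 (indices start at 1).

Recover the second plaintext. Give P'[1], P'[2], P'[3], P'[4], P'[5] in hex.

P'[1] = 0xA, P'[2] = 0x8, P'[3] = 0xC, P'[4] = 0x9, P'[5] = 0x0

In OFB with a reused IV, both messages share the same keystream S_i, so C_i ⊕ C'_i = P_i ⊕ P'_i and thus P'_i = P_i ⊕ C_i ⊕ C'_i.
P'[1]: 0xF ⊕ 0xE ⊕ 0xB = 0xA.
P'[2]: 0x3 ⊕ 0xC ⊕ 0x7 = 0x8.
P'[3]: 0x7 ⊕ 0x2 ⊕ 0x9 = 0xC.
P'[4]: 0xE ⊕ 0x5 ⊕ 0x2 = 0x9.
P'[5]: 0xC ⊕ 0x5 ⊕ 0x9 = 0x0.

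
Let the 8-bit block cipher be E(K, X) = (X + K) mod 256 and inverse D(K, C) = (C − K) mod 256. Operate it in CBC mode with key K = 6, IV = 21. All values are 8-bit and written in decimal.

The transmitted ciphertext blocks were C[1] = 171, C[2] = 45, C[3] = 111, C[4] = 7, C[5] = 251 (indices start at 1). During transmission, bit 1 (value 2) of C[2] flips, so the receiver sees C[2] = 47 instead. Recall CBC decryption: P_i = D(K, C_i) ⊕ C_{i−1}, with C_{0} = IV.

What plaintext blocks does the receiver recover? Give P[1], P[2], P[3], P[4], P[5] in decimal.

P[1] = 176, P[2] = 130, P[3] = 70, P[4] = 110, P[5] = 242

Only C[2] changed, to 47. In CBC, a change in C_i garbles P_i and flips the same bit in P_{i+1}. Decrypting the received ciphertext:
P[1]: D(K, 171) = 165; 165 ⊕ 21 = 176.
P[2]: D(K, 47) = 41; 41 ⊕ 171 = 130.
P[3]: D(K, 111) = 105; 105 ⊕ 47 = 70.
P[4]: D(K, 7) = 1; 1 ⊕ 111 = 110.
P[5]: D(K, 251) = 245; 245 ⊕ 7 = 242.
Blocks that differ from the original plaintext: P[2], P[3].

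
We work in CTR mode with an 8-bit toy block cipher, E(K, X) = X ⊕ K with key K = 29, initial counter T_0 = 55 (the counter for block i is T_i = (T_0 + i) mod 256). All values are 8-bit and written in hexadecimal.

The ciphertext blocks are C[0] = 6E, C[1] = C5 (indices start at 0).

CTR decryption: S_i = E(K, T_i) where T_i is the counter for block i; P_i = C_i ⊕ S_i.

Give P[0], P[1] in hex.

P[0] = 12, P[1] = BA

P[0]: T = 55, S = E(K, T) = 7C; 6E ⊕ 7C = 12.
P[1]: T = 56, S = E(K, T) = 7F; C5 ⊕ 7F = BA.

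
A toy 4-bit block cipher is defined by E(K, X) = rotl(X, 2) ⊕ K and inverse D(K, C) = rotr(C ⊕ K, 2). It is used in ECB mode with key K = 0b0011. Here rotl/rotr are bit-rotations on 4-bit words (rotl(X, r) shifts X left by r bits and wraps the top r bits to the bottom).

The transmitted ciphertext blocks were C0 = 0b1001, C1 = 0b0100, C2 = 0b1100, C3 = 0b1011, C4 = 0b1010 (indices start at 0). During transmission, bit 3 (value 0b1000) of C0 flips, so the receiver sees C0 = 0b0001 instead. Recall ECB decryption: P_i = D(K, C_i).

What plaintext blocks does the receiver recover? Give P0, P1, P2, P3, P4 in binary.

P0 = 0b1000, P1 = 0b1101, P2 = 0b1111, P3 = 0b0010, P4 = 0b0110

Only C0 changed, to 0b0001. In ECB, a change in C_i affects only P_i. Decrypting the received ciphertext:
P0: D(K, 0b0001) = 0b1000.
P1: D(K, 0b0100) = 0b1101.
P2: D(K, 0b1100) = 0b1111.
P3: D(K, 0b1011) = 0b0010.
P4: D(K, 0b1010) = 0b0110.
Blocks that differ from the original plaintext: P0.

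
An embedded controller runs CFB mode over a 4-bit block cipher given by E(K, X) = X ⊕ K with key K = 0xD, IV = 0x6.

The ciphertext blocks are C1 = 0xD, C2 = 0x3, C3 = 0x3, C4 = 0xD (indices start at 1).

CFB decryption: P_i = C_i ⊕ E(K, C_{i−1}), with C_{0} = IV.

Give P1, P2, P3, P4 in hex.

P1 = 0x6, P2 = 0x3, P3 = 0xD, P4 = 0x3

P1: E(K, 0x6) = 0xB; 0xD ⊕ 0xB = 0x6.
P2: E(K, 0xD) = 0x0; 0x3 ⊕ 0x0 = 0x3.
P3: E(K, 0x3) = 0xE; 0x3 ⊕ 0xE = 0xD.
P4: E(K, 0x3) = 0xE; 0xD ⊕ 0xE = 0x3.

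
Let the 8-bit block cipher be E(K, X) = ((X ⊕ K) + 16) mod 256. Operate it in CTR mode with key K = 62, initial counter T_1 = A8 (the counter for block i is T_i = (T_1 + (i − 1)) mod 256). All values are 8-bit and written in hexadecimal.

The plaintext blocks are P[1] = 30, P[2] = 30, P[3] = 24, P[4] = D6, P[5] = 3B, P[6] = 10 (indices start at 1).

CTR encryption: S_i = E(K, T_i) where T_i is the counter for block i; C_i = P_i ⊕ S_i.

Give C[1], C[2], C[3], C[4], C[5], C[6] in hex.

C[1] = D0, C[2] = D1, C[3] = FA, C[4] = 09, C[5] = DF, C[6] = F5

C[1]: T = A8, S = E(K, T) = E0; 30 ⊕ E0 = D0.
C[2]: T = A9, S = E(K, T) = E1; 30 ⊕ E1 = D1.
C[3]: T = AA, S = E(K, T) = DE; 24 ⊕ DE = FA.
C[4]: T = AB, S = E(K, T) = DF; D6 ⊕ DF = 09.
C[5]: T = AC, S = E(K, T) = E4; 3B ⊕ E4 = DF.
C[6]: T = AD, S = E(K, T) = E5; 10 ⊕ E5 = F5.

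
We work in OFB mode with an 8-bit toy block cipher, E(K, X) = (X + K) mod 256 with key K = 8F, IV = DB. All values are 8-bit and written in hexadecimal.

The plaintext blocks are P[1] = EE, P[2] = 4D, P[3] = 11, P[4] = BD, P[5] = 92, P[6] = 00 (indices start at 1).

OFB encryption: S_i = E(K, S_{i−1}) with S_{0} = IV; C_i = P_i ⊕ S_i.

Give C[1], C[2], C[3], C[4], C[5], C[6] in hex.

C[1]: S = E(K, DB) = 6A; EE ⊕ 6A = 84.
C[2]: S = E(K, 6A) = F9; 4D ⊕ F9 = B4.
C[3]: S = E(K, F9) = 88; 11 ⊕ 88 = 99.
C[4]: S = E(K, 88) = 17; BD ⊕ 17 = AA.
C[5]: S = E(K, 17) = A6; 92 ⊕ A6 = 34.
C[6]: S = E(K, A6) = 35; 00 ⊕ 35 = 35.

C[1] = 84, C[2] = B4, C[3] = 99, C[4] = AA, C[5] = 34, C[6] = 35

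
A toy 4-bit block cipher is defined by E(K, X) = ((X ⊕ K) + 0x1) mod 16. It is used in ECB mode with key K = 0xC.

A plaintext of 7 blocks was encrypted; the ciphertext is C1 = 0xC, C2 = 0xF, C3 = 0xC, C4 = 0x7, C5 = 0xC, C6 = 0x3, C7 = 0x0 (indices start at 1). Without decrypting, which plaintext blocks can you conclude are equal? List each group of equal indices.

ECB encrypts each block independently with the same key, so equal ciphertext blocks imply equal plaintext blocks.
C1 = C3 = C5 = 0xC, so P1 = P3 = P5.

P1 = P3 = P5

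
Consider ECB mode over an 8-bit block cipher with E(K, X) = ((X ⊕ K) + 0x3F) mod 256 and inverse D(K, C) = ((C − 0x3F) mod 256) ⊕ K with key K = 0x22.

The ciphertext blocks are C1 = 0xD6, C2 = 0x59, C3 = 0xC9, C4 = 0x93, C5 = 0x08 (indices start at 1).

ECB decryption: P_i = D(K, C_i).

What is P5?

P5: D(K, 0x08) = 0xEB.

P5 = 0xEB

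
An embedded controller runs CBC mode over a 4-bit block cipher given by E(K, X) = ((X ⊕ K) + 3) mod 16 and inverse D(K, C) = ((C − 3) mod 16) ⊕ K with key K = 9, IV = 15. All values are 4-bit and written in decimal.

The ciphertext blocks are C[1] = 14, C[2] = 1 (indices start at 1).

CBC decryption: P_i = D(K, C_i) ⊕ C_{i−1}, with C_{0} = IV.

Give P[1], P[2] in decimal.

P[1]: D(K, 14) = 2; 2 ⊕ 15 = 13.
P[2]: D(K, 1) = 7; 7 ⊕ 14 = 9.

P[1] = 13, P[2] = 9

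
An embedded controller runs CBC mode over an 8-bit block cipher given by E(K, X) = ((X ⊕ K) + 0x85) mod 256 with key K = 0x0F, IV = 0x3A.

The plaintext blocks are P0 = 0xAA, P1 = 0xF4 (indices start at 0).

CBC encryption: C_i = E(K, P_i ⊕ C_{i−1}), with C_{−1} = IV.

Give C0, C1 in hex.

C0 = 0x24, C1 = 0x64

C0: P0 ⊕ 0x3A = 0x90; E(K, 0x90) = 0x24.
C1: P1 ⊕ 0x24 = 0xD0; E(K, 0xD0) = 0x64.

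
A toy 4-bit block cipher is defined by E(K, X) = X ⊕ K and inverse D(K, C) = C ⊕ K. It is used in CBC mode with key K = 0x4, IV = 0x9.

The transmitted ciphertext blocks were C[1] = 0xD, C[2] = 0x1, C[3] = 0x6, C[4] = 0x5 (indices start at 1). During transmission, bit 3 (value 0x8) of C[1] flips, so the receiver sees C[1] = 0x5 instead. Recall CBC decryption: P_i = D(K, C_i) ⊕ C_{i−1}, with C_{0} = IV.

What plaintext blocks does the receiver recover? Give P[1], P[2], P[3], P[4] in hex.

Only C[1] changed, to 0x5. In CBC, a change in C_i garbles P_i and flips the same bit in P_{i+1}. Decrypting the received ciphertext:
P[1]: D(K, 0x5) = 0x1; 0x1 ⊕ 0x9 = 0x8.
P[2]: D(K, 0x1) = 0x5; 0x5 ⊕ 0x5 = 0x0.
P[3]: D(K, 0x6) = 0x2; 0x2 ⊕ 0x1 = 0x3.
P[4]: D(K, 0x5) = 0x1; 0x1 ⊕ 0x6 = 0x7.
Blocks that differ from the original plaintext: P[1], P[2].

P[1] = 0x8, P[2] = 0x0, P[3] = 0x3, P[4] = 0x7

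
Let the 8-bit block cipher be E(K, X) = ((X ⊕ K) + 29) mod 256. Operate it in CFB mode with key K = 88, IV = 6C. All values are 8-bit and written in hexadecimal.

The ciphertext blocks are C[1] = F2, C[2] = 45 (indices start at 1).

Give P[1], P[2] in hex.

CFB decryption: P_i = C_i ⊕ E(K, C_{i−1}), with C_{0} = IV.
P[1]: E(K, 6C) = 0D; F2 ⊕ 0D = FF.
P[2]: E(K, F2) = A3; 45 ⊕ A3 = E6.

P[1] = FF, P[2] = E6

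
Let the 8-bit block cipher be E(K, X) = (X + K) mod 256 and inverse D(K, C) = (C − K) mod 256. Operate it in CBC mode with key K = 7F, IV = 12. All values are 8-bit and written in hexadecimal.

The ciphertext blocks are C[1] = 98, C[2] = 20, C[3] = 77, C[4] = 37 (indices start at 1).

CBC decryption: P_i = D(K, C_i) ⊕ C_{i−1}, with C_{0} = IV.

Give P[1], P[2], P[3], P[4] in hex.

P[1] = 0B, P[2] = 39, P[3] = D8, P[4] = CF

P[1]: D(K, 98) = 19; 19 ⊕ 12 = 0B.
P[2]: D(K, 20) = A1; A1 ⊕ 98 = 39.
P[3]: D(K, 77) = F8; F8 ⊕ 20 = D8.
P[4]: D(K, 37) = B8; B8 ⊕ 77 = CF.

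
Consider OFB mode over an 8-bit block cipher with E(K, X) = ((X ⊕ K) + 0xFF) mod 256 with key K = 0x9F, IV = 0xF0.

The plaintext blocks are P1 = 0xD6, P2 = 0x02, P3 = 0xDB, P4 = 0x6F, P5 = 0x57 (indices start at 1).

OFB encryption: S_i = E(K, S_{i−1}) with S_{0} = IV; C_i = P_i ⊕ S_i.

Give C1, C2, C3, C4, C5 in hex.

C1 = 0xB8, C2 = 0xF2, C3 = 0xB5, C4 = 0x9F, C5 = 0x39

C1: S = E(K, 0xF0) = 0x6E; 0xD6 ⊕ 0x6E = 0xB8.
C2: S = E(K, 0x6E) = 0xF0; 0x02 ⊕ 0xF0 = 0xF2.
C3: S = E(K, 0xF0) = 0x6E; 0xDB ⊕ 0x6E = 0xB5.
C4: S = E(K, 0x6E) = 0xF0; 0x6F ⊕ 0xF0 = 0x9F.
C5: S = E(K, 0xF0) = 0x6E; 0x57 ⊕ 0x6E = 0x39.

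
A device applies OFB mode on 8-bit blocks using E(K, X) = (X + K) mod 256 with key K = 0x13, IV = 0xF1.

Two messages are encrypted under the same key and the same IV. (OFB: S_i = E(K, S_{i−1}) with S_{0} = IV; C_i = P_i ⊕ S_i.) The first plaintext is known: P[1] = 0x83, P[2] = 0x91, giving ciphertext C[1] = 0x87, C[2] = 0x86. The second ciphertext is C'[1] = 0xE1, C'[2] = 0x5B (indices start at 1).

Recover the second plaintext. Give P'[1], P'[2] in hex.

P'[1] = 0xE5, P'[2] = 0x4C

In OFB with a reused IV, both messages share the same keystream S_i, so C_i ⊕ C'_i = P_i ⊕ P'_i and thus P'_i = P_i ⊕ C_i ⊕ C'_i.
P'[1]: 0x83 ⊕ 0x87 ⊕ 0xE1 = 0xE5.
P'[2]: 0x91 ⊕ 0x86 ⊕ 0x5B = 0x4C.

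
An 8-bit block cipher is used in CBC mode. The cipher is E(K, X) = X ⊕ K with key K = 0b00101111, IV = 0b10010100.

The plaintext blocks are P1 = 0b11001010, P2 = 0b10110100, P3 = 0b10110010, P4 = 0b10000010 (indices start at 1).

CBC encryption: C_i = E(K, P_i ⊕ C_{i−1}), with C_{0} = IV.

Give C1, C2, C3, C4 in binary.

C1 = 0b01110001, C2 = 0b11101010, C3 = 0b01110111, C4 = 0b11011010

C1: P1 ⊕ 0b10010100 = 0b01011110; E(K, 0b01011110) = 0b01110001.
C2: P2 ⊕ 0b01110001 = 0b11000101; E(K, 0b11000101) = 0b11101010.
C3: P3 ⊕ 0b11101010 = 0b01011000; E(K, 0b01011000) = 0b01110111.
C4: P4 ⊕ 0b01110111 = 0b11110101; E(K, 0b11110101) = 0b11011010.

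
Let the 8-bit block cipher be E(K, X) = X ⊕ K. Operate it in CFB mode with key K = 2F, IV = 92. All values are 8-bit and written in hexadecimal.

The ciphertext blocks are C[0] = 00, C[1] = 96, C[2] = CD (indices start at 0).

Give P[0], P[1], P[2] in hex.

P[0] = BD, P[1] = B9, P[2] = 74

CFB decryption: P_i = C_i ⊕ E(K, C_{i−1}), with C_{−1} = IV.
P[0]: E(K, 92) = BD; 00 ⊕ BD = BD.
P[1]: E(K, 00) = 2F; 96 ⊕ 2F = B9.
P[2]: E(K, 96) = B9; CD ⊕ B9 = 74.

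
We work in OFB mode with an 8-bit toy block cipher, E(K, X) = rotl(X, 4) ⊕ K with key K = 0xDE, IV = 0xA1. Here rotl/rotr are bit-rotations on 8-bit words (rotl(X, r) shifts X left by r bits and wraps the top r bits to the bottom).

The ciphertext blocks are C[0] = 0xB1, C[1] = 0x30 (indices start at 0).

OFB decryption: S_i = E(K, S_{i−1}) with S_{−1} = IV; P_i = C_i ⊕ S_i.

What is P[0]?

P[0]: S = E(K, 0xA1) = 0xC4; 0xB1 ⊕ 0xC4 = 0x75.

P[0] = 0x75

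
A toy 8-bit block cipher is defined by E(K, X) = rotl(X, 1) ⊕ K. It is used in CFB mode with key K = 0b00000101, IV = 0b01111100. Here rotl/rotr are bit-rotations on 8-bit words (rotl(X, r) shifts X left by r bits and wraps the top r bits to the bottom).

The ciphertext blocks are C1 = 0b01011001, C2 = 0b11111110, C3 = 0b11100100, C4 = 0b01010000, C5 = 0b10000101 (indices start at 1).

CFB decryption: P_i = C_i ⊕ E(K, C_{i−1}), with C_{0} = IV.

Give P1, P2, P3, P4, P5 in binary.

P1: E(K, 0b01111100) = 0b11111101; 0b01011001 ⊕ 0b11111101 = 0b10100100.
P2: E(K, 0b01011001) = 0b10110111; 0b11111110 ⊕ 0b10110111 = 0b01001001.
P3: E(K, 0b11111110) = 0b11111000; 0b11100100 ⊕ 0b11111000 = 0b00011100.
P4: E(K, 0b11100100) = 0b11001100; 0b01010000 ⊕ 0b11001100 = 0b10011100.
P5: E(K, 0b01010000) = 0b10100101; 0b10000101 ⊕ 0b10100101 = 0b00100000.

P1 = 0b10100100, P2 = 0b01001001, P3 = 0b00011100, P4 = 0b10011100, P5 = 0b00100000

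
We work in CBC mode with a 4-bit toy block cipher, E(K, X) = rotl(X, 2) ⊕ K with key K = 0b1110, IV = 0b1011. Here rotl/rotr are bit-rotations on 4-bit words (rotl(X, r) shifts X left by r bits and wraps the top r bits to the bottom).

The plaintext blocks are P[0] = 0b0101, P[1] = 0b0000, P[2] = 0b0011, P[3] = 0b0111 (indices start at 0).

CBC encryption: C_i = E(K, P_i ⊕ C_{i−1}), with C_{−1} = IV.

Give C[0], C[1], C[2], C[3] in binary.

C[0]: P[0] ⊕ 0b1011 = 0b1110; E(K, 0b1110) = 0b0101.
C[1]: P[1] ⊕ 0b0101 = 0b0101; E(K, 0b0101) = 0b1011.
C[2]: P[2] ⊕ 0b1011 = 0b1000; E(K, 0b1000) = 0b1100.
C[3]: P[3] ⊕ 0b1100 = 0b1011; E(K, 0b1011) = 0b0000.

C[0] = 0b0101, C[1] = 0b1011, C[2] = 0b1100, C[3] = 0b0000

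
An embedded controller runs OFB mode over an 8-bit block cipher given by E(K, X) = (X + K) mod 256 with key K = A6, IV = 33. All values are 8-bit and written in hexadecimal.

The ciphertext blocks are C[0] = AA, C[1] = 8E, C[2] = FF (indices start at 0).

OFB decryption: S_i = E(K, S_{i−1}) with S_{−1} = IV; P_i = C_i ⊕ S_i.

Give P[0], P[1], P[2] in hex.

P[0] = 73, P[1] = F1, P[2] = DA

P[0]: S = E(K, 33) = D9; AA ⊕ D9 = 73.
P[1]: S = E(K, D9) = 7F; 8E ⊕ 7F = F1.
P[2]: S = E(K, 7F) = 25; FF ⊕ 25 = DA.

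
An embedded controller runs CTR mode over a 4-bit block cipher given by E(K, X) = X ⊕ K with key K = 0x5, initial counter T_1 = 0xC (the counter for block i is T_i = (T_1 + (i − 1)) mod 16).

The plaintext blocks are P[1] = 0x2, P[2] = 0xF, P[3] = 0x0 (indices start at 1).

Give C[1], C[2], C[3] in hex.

CTR encryption: S_i = E(K, T_i) where T_i is the counter for block i; C_i = P_i ⊕ S_i.
C[1]: T = 0xC, S = E(K, T) = 0x9; 0x2 ⊕ 0x9 = 0xB.
C[2]: T = 0xD, S = E(K, T) = 0x8; 0xF ⊕ 0x8 = 0x7.
C[3]: T = 0xE, S = E(K, T) = 0xB; 0x0 ⊕ 0xB = 0xB.

C[1] = 0xB, C[2] = 0x7, C[3] = 0xB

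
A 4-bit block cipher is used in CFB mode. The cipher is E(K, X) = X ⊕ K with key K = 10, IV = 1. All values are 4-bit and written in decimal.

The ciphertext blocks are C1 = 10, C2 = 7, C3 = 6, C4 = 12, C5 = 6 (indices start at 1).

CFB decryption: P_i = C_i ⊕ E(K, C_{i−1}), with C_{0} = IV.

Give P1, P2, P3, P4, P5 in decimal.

P1: E(K, 1) = 11; 10 ⊕ 11 = 1.
P2: E(K, 10) = 0; 7 ⊕ 0 = 7.
P3: E(K, 7) = 13; 6 ⊕ 13 = 11.
P4: E(K, 6) = 12; 12 ⊕ 12 = 0.
P5: E(K, 12) = 6; 6 ⊕ 6 = 0.

P1 = 1, P2 = 7, P3 = 11, P4 = 0, P5 = 0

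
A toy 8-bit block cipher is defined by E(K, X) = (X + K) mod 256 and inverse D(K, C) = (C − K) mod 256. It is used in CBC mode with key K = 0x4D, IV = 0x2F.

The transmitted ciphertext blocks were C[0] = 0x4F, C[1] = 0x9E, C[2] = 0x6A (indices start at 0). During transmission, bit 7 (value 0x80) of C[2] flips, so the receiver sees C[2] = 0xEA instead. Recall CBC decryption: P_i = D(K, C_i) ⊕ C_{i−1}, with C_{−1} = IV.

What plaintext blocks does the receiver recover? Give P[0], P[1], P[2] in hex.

P[0] = 0x2D, P[1] = 0x1E, P[2] = 0x03

Only C[2] changed, to 0xEA. In CBC, a change in C_i garbles P_i and flips the same bit in P_{i+1}. Decrypting the received ciphertext:
P[0]: D(K, 0x4F) = 0x02; 0x02 ⊕ 0x2F = 0x2D.
P[1]: D(K, 0x9E) = 0x51; 0x51 ⊕ 0x4F = 0x1E.
P[2]: D(K, 0xEA) = 0x9D; 0x9D ⊕ 0x9E = 0x03.
Blocks that differ from the original plaintext: P[2].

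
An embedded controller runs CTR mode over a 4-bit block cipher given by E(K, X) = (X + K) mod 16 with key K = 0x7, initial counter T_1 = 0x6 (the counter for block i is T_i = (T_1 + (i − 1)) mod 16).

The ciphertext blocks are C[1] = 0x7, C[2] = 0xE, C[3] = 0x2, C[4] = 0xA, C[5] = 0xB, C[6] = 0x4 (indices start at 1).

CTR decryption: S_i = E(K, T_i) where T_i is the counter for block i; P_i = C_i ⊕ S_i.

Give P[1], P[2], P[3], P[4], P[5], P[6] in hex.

P[1] = 0xA, P[2] = 0x0, P[3] = 0xD, P[4] = 0xA, P[5] = 0xA, P[6] = 0x6

P[1]: T = 0x6, S = E(K, T) = 0xD; 0x7 ⊕ 0xD = 0xA.
P[2]: T = 0x7, S = E(K, T) = 0xE; 0xE ⊕ 0xE = 0x0.
P[3]: T = 0x8, S = E(K, T) = 0xF; 0x2 ⊕ 0xF = 0xD.
P[4]: T = 0x9, S = E(K, T) = 0x0; 0xA ⊕ 0x0 = 0xA.
P[5]: T = 0xA, S = E(K, T) = 0x1; 0xB ⊕ 0x1 = 0xA.
P[6]: T = 0xB, S = E(K, T) = 0x2; 0x4 ⊕ 0x2 = 0x6.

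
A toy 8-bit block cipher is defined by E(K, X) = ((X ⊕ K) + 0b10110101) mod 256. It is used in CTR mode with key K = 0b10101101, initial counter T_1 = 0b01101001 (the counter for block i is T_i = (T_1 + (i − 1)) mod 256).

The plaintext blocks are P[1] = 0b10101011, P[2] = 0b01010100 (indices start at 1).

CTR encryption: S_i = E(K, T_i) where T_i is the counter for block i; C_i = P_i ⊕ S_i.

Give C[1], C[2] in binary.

C[1] = 0b11010010, C[2] = 0b00101000

C[1]: T = 0b01101001, S = E(K, T) = 0b01111001; 0b10101011 ⊕ 0b01111001 = 0b11010010.
C[2]: T = 0b01101010, S = E(K, T) = 0b01111100; 0b01010100 ⊕ 0b01111100 = 0b00101000.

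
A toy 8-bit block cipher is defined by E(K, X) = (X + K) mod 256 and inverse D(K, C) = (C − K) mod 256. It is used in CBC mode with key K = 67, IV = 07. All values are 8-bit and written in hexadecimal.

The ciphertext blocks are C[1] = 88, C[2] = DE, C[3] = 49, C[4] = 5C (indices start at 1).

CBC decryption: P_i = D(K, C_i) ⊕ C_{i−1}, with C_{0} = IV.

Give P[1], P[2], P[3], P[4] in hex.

P[1]: D(K, 88) = 21; 21 ⊕ 07 = 26.
P[2]: D(K, DE) = 77; 77 ⊕ 88 = FF.
P[3]: D(K, 49) = E2; E2 ⊕ DE = 3C.
P[4]: D(K, 5C) = F5; F5 ⊕ 49 = BC.

P[1] = 26, P[2] = FF, P[3] = 3C, P[4] = BC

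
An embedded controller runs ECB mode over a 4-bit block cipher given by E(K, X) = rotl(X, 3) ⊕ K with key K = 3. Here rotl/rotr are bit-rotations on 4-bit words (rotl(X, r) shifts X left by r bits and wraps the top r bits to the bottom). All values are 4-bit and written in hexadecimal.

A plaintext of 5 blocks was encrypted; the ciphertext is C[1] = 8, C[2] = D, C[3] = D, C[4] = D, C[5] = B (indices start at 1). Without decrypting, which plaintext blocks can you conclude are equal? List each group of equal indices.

P[2] = P[3] = P[4]

ECB encrypts each block independently with the same key, so equal ciphertext blocks imply equal plaintext blocks.
C[2] = C[3] = C[4] = D, so P[2] = P[3] = P[4].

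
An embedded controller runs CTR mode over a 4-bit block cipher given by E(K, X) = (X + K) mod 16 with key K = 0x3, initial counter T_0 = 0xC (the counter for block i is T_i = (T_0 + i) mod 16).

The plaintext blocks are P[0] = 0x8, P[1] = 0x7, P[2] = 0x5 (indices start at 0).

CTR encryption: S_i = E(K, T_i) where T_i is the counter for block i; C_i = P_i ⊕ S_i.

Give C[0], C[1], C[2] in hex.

C[0]: T = 0xC, S = E(K, T) = 0xF; 0x8 ⊕ 0xF = 0x7.
C[1]: T = 0xD, S = E(K, T) = 0x0; 0x7 ⊕ 0x0 = 0x7.
C[2]: T = 0xE, S = E(K, T) = 0x1; 0x5 ⊕ 0x1 = 0x4.

C[0] = 0x7, C[1] = 0x7, C[2] = 0x4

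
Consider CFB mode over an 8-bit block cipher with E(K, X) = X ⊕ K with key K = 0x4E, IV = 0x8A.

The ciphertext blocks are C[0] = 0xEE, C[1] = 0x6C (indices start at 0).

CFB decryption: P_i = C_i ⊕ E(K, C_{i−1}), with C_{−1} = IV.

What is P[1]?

P[1] = 0xCC

P[1]: E(K, 0xEE) = 0xA0; 0x6C ⊕ 0xA0 = 0xCC.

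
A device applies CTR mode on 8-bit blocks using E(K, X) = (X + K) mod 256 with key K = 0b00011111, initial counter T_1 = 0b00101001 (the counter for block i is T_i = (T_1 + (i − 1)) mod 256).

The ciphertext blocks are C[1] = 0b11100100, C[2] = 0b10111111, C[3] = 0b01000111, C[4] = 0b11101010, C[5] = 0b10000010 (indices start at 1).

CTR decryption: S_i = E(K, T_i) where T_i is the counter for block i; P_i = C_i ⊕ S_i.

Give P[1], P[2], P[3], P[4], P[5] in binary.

P[1]: T = 0b00101001, S = E(K, T) = 0b01001000; 0b11100100 ⊕ 0b01001000 = 0b10101100.
P[2]: T = 0b00101010, S = E(K, T) = 0b01001001; 0b10111111 ⊕ 0b01001001 = 0b11110110.
P[3]: T = 0b00101011, S = E(K, T) = 0b01001010; 0b01000111 ⊕ 0b01001010 = 0b00001101.
P[4]: T = 0b00101100, S = E(K, T) = 0b01001011; 0b11101010 ⊕ 0b01001011 = 0b10100001.
P[5]: T = 0b00101101, S = E(K, T) = 0b01001100; 0b10000010 ⊕ 0b01001100 = 0b11001110.

P[1] = 0b10101100, P[2] = 0b11110110, P[3] = 0b00001101, P[4] = 0b10100001, P[5] = 0b11001110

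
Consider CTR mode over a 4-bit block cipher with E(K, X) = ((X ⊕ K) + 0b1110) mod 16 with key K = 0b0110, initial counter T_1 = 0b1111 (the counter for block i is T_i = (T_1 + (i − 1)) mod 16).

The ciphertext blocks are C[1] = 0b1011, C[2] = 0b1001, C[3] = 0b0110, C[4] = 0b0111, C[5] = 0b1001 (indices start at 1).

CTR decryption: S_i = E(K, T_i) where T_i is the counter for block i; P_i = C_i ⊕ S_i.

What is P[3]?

P[3]: T = 0b0001, S = E(K, T) = 0b0101; 0b0110 ⊕ 0b0101 = 0b0011.

P[3] = 0b0011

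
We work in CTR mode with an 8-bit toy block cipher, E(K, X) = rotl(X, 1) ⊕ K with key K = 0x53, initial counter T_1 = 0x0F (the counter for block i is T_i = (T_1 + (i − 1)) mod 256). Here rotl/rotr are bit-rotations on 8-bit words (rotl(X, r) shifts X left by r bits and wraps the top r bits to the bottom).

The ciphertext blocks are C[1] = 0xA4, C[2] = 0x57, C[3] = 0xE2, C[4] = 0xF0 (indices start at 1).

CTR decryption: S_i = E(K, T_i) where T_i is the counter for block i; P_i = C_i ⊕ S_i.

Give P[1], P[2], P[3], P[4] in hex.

P[1]: T = 0x0F, S = E(K, T) = 0x4D; 0xA4 ⊕ 0x4D = 0xE9.
P[2]: T = 0x10, S = E(K, T) = 0x73; 0x57 ⊕ 0x73 = 0x24.
P[3]: T = 0x11, S = E(K, T) = 0x71; 0xE2 ⊕ 0x71 = 0x93.
P[4]: T = 0x12, S = E(K, T) = 0x77; 0xF0 ⊕ 0x77 = 0x87.

P[1] = 0xE9, P[2] = 0x24, P[3] = 0x93, P[4] = 0x87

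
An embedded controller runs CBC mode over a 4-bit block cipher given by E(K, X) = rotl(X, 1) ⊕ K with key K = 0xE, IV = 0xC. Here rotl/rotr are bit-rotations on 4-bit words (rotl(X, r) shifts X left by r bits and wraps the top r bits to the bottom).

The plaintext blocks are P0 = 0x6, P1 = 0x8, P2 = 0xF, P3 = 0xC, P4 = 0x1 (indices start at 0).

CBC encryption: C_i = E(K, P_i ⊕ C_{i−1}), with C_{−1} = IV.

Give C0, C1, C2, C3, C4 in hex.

C0 = 0xB, C1 = 0x8, C2 = 0x0, C3 = 0x7, C4 = 0x2

C0: P0 ⊕ 0xC = 0xA; E(K, 0xA) = 0xB.
C1: P1 ⊕ 0xB = 0x3; E(K, 0x3) = 0x8.
C2: P2 ⊕ 0x8 = 0x7; E(K, 0x7) = 0x0.
C3: P3 ⊕ 0x0 = 0xC; E(K, 0xC) = 0x7.
C4: P4 ⊕ 0x7 = 0x6; E(K, 0x6) = 0x2.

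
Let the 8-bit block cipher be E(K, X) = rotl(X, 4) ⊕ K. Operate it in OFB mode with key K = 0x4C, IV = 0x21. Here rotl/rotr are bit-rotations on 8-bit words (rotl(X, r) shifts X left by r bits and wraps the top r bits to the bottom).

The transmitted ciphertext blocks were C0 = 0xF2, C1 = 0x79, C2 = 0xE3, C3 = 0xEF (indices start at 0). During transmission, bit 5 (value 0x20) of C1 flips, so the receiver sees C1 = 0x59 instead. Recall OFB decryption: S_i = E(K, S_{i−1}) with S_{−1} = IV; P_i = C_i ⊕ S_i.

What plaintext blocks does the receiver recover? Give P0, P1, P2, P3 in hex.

P0 = 0xAC, P1 = 0xF0, P2 = 0x35, P3 = 0xCE

Only C1 changed, to 0x59. In OFB, a change in C_i flips the same bit in P_i only; the keystream is unaffected. Decrypting the received ciphertext:
P0: S = E(K, 0x21) = 0x5E; 0xF2 ⊕ 0x5E = 0xAC.
P1: S = E(K, 0x5E) = 0xA9; 0x59 ⊕ 0xA9 = 0xF0.
P2: S = E(K, 0xA9) = 0xD6; 0xE3 ⊕ 0xD6 = 0x35.
P3: S = E(K, 0xD6) = 0x21; 0xEF ⊕ 0x21 = 0xCE.
Blocks that differ from the original plaintext: P1.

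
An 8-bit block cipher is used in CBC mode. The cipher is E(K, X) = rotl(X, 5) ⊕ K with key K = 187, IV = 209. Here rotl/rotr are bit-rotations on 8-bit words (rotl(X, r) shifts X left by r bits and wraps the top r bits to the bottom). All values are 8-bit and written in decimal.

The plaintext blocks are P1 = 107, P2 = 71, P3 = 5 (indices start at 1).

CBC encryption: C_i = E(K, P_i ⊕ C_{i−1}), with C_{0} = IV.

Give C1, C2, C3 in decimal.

C1: P1 ⊕ 209 = 186; E(K, 186) = 236.
C2: P2 ⊕ 236 = 171; E(K, 171) = 206.
C3: P3 ⊕ 206 = 203; E(K, 203) = 194.

C1 = 236, C2 = 206, C3 = 194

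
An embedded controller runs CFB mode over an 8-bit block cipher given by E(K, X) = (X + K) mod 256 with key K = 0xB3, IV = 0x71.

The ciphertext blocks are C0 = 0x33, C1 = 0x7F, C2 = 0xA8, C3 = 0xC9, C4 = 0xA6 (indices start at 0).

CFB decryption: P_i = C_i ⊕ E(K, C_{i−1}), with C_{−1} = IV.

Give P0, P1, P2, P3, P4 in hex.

P0: E(K, 0x71) = 0x24; 0x33 ⊕ 0x24 = 0x17.
P1: E(K, 0x33) = 0xE6; 0x7F ⊕ 0xE6 = 0x99.
P2: E(K, 0x7F) = 0x32; 0xA8 ⊕ 0x32 = 0x9A.
P3: E(K, 0xA8) = 0x5B; 0xC9 ⊕ 0x5B = 0x92.
P4: E(K, 0xC9) = 0x7C; 0xA6 ⊕ 0x7C = 0xDA.

P0 = 0x17, P1 = 0x99, P2 = 0x9A, P3 = 0x92, P4 = 0xDA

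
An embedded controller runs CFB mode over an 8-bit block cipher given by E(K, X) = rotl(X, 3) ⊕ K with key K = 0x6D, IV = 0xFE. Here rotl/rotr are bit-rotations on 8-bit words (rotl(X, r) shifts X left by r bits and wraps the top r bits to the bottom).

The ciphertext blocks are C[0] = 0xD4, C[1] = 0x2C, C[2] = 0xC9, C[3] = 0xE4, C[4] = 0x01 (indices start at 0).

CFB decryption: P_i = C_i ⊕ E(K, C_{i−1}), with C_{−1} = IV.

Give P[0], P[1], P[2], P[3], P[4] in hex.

P[0] = 0x4E, P[1] = 0xE7, P[2] = 0xC5, P[3] = 0xC7, P[4] = 0x4B

P[0]: E(K, 0xFE) = 0x9A; 0xD4 ⊕ 0x9A = 0x4E.
P[1]: E(K, 0xD4) = 0xCB; 0x2C ⊕ 0xCB = 0xE7.
P[2]: E(K, 0x2C) = 0x0C; 0xC9 ⊕ 0x0C = 0xC5.
P[3]: E(K, 0xC9) = 0x23; 0xE4 ⊕ 0x23 = 0xC7.
P[4]: E(K, 0xE4) = 0x4A; 0x01 ⊕ 0x4A = 0x4B.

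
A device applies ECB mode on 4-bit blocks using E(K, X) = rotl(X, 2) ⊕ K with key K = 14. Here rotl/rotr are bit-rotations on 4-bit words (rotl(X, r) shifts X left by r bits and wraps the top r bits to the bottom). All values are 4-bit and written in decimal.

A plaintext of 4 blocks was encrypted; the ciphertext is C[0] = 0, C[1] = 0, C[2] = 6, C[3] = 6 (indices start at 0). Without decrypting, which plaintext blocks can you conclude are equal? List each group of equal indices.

ECB encrypts each block independently with the same key, so equal ciphertext blocks imply equal plaintext blocks.
C[0] = C[1] = 0, so P[0] = P[1].
C[2] = C[3] = 6, so P[2] = P[3].

P[0] = P[1]; P[2] = P[3]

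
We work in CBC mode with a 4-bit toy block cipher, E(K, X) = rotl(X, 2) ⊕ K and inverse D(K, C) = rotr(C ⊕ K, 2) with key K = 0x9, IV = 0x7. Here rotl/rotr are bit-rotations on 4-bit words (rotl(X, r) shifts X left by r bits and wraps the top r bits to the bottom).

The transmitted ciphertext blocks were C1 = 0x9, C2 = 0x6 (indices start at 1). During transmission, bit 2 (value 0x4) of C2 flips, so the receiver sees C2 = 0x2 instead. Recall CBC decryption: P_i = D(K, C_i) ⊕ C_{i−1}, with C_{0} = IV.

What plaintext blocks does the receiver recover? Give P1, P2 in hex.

Only C2 changed, to 0x2. In CBC, a change in C_i garbles P_i and flips the same bit in P_{i+1}. Decrypting the received ciphertext:
P1: D(K, 0x9) = 0x0; 0x0 ⊕ 0x7 = 0x7.
P2: D(K, 0x2) = 0xE; 0xE ⊕ 0x9 = 0x7.
Blocks that differ from the original plaintext: P2.

P1 = 0x7, P2 = 0x7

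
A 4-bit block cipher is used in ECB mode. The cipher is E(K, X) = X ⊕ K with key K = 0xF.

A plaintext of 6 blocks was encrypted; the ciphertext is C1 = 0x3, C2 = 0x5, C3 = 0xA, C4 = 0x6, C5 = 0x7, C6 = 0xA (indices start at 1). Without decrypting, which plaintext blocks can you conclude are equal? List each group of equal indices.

P3 = P6

ECB encrypts each block independently with the same key, so equal ciphertext blocks imply equal plaintext blocks.
C3 = C6 = 0xA, so P3 = P6.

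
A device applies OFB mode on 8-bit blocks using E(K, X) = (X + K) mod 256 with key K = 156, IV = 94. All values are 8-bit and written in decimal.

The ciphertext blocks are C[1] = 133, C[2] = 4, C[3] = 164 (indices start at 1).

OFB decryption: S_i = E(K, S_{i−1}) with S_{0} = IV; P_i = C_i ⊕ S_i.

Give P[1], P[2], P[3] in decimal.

P[1] = 127, P[2] = 146, P[3] = 150

P[1]: S = E(K, 94) = 250; 133 ⊕ 250 = 127.
P[2]: S = E(K, 250) = 150; 4 ⊕ 150 = 146.
P[3]: S = E(K, 150) = 50; 164 ⊕ 50 = 150.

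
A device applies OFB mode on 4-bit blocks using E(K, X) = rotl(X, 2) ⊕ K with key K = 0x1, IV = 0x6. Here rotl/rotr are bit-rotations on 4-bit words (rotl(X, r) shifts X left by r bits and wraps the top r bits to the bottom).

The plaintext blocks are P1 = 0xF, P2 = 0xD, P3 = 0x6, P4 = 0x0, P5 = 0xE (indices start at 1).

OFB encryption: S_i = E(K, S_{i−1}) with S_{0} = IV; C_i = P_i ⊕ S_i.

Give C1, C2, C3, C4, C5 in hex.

C1: S = E(K, 0x6) = 0x8; 0xF ⊕ 0x8 = 0x7.
C2: S = E(K, 0x8) = 0x3; 0xD ⊕ 0x3 = 0xE.
C3: S = E(K, 0x3) = 0xD; 0x6 ⊕ 0xD = 0xB.
C4: S = E(K, 0xD) = 0x6; 0x0 ⊕ 0x6 = 0x6.
C5: S = E(K, 0x6) = 0x8; 0xE ⊕ 0x8 = 0x6.

C1 = 0x7, C2 = 0xE, C3 = 0xB, C4 = 0x6, C5 = 0x6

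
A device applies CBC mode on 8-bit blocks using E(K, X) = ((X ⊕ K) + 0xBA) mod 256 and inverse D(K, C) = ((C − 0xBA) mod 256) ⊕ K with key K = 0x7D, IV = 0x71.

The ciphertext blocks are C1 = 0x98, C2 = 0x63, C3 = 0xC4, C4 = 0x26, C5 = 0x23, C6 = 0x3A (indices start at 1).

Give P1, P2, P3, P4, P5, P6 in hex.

CBC decryption: P_i = D(K, C_i) ⊕ C_{i−1}, with C_{0} = IV.
P1: D(K, 0x98) = 0xA3; 0xA3 ⊕ 0x71 = 0xD2.
P2: D(K, 0x63) = 0xD4; 0xD4 ⊕ 0x98 = 0x4C.
P3: D(K, 0xC4) = 0x77; 0x77 ⊕ 0x63 = 0x14.
P4: D(K, 0x26) = 0x11; 0x11 ⊕ 0xC4 = 0xD5.
P5: D(K, 0x23) = 0x14; 0x14 ⊕ 0x26 = 0x32.
P6: D(K, 0x3A) = 0xFD; 0xFD ⊕ 0x23 = 0xDE.

P1 = 0xD2, P2 = 0x4C, P3 = 0x14, P4 = 0xD5, P5 = 0x32, P6 = 0xDE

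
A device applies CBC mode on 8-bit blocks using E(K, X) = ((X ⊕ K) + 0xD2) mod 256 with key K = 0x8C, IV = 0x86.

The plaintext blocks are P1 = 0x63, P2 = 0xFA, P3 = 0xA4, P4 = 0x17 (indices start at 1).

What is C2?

C2 = 0x1F

CBC encryption: C_i = E(K, P_i ⊕ C_{i−1}), with C_{0} = IV.
C1: P1 ⊕ 0x86 = 0xE5; E(K, 0xE5) = 0x3B.
C2: P2 ⊕ 0x3B = 0xC1; E(K, 0xC1) = 0x1F.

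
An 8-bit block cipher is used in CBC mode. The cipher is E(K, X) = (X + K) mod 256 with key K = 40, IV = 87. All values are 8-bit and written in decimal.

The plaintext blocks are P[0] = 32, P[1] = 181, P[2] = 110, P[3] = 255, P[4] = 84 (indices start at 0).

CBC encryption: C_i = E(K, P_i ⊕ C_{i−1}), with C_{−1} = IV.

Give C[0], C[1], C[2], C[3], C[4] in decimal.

C[0]: P[0] ⊕ 87 = 119; E(K, 119) = 159.
C[1]: P[1] ⊕ 159 = 42; E(K, 42) = 82.
C[2]: P[2] ⊕ 82 = 60; E(K, 60) = 100.
C[3]: P[3] ⊕ 100 = 155; E(K, 155) = 195.
C[4]: P[4] ⊕ 195 = 151; E(K, 151) = 191.

C[0] = 159, C[1] = 82, C[2] = 100, C[3] = 195, C[4] = 191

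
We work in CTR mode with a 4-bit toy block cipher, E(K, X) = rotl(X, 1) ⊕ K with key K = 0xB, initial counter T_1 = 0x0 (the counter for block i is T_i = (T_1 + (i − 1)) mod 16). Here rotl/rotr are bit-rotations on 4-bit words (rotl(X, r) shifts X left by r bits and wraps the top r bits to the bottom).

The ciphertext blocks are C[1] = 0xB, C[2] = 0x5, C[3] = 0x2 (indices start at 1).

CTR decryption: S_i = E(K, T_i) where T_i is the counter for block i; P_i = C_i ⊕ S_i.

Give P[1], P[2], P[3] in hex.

P[1]: T = 0x0, S = E(K, T) = 0xB; 0xB ⊕ 0xB = 0x0.
P[2]: T = 0x1, S = E(K, T) = 0x9; 0x5 ⊕ 0x9 = 0xC.
P[3]: T = 0x2, S = E(K, T) = 0xF; 0x2 ⊕ 0xF = 0xD.

P[1] = 0x0, P[2] = 0xC, P[3] = 0xD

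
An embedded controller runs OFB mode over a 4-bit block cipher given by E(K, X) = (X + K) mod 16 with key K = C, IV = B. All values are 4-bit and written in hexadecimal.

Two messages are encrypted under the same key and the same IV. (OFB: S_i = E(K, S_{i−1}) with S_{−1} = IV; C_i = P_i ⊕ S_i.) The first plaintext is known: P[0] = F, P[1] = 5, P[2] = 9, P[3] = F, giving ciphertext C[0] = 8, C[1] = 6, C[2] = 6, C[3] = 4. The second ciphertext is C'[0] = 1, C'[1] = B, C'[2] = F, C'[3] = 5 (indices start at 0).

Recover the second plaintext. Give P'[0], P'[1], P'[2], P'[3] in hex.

In OFB with a reused IV, both messages share the same keystream S_i, so C_i ⊕ C'_i = P_i ⊕ P'_i and thus P'_i = P_i ⊕ C_i ⊕ C'_i.
P'[0]: F ⊕ 8 ⊕ 1 = 6.
P'[1]: 5 ⊕ 6 ⊕ B = 8.
P'[2]: 9 ⊕ 6 ⊕ F = 0.
P'[3]: F ⊕ 4 ⊕ 5 = E.

P'[0] = 6, P'[1] = 8, P'[2] = 0, P'[3] = E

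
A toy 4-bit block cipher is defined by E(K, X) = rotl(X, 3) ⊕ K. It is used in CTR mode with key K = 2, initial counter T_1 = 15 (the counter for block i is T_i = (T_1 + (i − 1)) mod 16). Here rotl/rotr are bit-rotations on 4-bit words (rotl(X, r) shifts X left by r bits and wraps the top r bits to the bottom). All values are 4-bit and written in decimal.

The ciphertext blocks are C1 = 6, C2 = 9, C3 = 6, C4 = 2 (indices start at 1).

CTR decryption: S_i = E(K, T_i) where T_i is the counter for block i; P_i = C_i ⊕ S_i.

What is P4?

P4 = 1

P4: T = 2, S = E(K, T) = 3; 2 ⊕ 3 = 1.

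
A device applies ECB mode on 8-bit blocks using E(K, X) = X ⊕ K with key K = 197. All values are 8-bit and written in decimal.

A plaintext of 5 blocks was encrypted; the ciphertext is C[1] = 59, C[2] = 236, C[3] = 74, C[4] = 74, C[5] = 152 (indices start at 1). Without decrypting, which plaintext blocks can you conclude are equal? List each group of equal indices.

ECB encrypts each block independently with the same key, so equal ciphertext blocks imply equal plaintext blocks.
C[3] = C[4] = 74, so P[3] = P[4].

P[3] = P[4]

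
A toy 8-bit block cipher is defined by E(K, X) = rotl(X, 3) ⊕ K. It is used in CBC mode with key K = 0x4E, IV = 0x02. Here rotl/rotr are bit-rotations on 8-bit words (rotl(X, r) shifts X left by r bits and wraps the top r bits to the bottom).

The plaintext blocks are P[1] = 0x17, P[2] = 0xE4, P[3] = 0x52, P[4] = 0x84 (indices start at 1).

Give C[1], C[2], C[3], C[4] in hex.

CBC encryption: C_i = E(K, P_i ⊕ C_{i−1}), with C_{0} = IV.
C[1]: P[1] ⊕ 0x02 = 0x15; E(K, 0x15) = 0xE6.
C[2]: P[2] ⊕ 0xE6 = 0x02; E(K, 0x02) = 0x5E.
C[3]: P[3] ⊕ 0x5E = 0x0C; E(K, 0x0C) = 0x2E.
C[4]: P[4] ⊕ 0x2E = 0xAA; E(K, 0xAA) = 0x1B.

C[1] = 0xE6, C[2] = 0x5E, C[3] = 0x2E, C[4] = 0x1B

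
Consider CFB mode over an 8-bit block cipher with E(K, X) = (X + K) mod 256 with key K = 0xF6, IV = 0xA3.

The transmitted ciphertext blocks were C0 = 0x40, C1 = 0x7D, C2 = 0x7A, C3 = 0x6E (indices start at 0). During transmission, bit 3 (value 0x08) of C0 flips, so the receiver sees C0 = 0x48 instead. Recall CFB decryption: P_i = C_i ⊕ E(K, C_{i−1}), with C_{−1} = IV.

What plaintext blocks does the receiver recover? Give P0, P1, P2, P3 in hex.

P0 = 0xD1, P1 = 0x43, P2 = 0x09, P3 = 0x1E

Only C0 changed, to 0x48. In CFB, a change in C_i flips the same bit in P_i and garbles P_{i+1}. Decrypting the received ciphertext:
P0: E(K, 0xA3) = 0x99; 0x48 ⊕ 0x99 = 0xD1.
P1: E(K, 0x48) = 0x3E; 0x7D ⊕ 0x3E = 0x43.
P2: E(K, 0x7D) = 0x73; 0x7A ⊕ 0x73 = 0x09.
P3: E(K, 0x7A) = 0x70; 0x6E ⊕ 0x70 = 0x1E.
Blocks that differ from the original plaintext: P0, P1.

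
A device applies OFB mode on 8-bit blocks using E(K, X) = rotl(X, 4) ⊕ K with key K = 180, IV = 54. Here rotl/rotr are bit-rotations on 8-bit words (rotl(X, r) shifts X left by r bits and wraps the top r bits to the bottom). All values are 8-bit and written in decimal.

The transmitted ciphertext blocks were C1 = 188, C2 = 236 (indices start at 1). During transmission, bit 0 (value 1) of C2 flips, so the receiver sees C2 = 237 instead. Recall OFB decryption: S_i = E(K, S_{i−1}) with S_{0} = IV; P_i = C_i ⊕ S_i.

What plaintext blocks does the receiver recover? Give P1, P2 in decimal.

Only C2 changed, to 237. In OFB, a change in C_i flips the same bit in P_i only; the keystream is unaffected. Decrypting the received ciphertext:
P1: S = E(K, 54) = 215; 188 ⊕ 215 = 107.
P2: S = E(K, 215) = 201; 237 ⊕ 201 = 36.
Blocks that differ from the original plaintext: P2.

P1 = 107, P2 = 36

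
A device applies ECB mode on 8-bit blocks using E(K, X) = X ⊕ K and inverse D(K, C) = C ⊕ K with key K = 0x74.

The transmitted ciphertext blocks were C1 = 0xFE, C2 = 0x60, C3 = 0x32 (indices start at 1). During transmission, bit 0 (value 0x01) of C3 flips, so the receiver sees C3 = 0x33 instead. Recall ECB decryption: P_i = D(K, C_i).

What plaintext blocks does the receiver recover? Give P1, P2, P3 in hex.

P1 = 0x8A, P2 = 0x14, P3 = 0x47

Only C3 changed, to 0x33. In ECB, a change in C_i affects only P_i. Decrypting the received ciphertext:
P1: D(K, 0xFE) = 0x8A.
P2: D(K, 0x60) = 0x14.
P3: D(K, 0x33) = 0x47.
Blocks that differ from the original plaintext: P3.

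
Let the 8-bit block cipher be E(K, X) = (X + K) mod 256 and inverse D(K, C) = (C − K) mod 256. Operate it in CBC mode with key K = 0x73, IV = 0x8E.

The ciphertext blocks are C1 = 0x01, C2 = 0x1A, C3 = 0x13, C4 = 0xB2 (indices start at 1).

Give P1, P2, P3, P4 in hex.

P1 = 0x00, P2 = 0xA6, P3 = 0xBA, P4 = 0x2C

CBC decryption: P_i = D(K, C_i) ⊕ C_{i−1}, with C_{0} = IV.
P1: D(K, 0x01) = 0x8E; 0x8E ⊕ 0x8E = 0x00.
P2: D(K, 0x1A) = 0xA7; 0xA7 ⊕ 0x01 = 0xA6.
P3: D(K, 0x13) = 0xA0; 0xA0 ⊕ 0x1A = 0xBA.
P4: D(K, 0xB2) = 0x3F; 0x3F ⊕ 0x13 = 0x2C.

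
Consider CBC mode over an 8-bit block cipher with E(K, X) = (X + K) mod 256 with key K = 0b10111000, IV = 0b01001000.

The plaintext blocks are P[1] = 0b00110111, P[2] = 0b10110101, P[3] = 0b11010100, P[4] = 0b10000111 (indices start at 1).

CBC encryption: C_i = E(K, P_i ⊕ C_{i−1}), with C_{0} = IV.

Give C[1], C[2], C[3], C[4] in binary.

C[1]: P[1] ⊕ 0b01001000 = 0b01111111; E(K, 0b01111111) = 0b00110111.
C[2]: P[2] ⊕ 0b00110111 = 0b10000010; E(K, 0b10000010) = 0b00111010.
C[3]: P[3] ⊕ 0b00111010 = 0b11101110; E(K, 0b11101110) = 0b10100110.
C[4]: P[4] ⊕ 0b10100110 = 0b00100001; E(K, 0b00100001) = 0b11011001.

C[1] = 0b00110111, C[2] = 0b00111010, C[3] = 0b10100110, C[4] = 0b11011001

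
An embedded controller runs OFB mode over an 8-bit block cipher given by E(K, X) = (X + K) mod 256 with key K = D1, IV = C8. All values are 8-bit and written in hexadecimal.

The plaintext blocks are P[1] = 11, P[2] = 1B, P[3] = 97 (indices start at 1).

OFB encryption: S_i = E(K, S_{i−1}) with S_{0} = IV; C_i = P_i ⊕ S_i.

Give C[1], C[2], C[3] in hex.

C[1]: S = E(K, C8) = 99; 11 ⊕ 99 = 88.
C[2]: S = E(K, 99) = 6A; 1B ⊕ 6A = 71.
C[3]: S = E(K, 6A) = 3B; 97 ⊕ 3B = AC.

C[1] = 88, C[2] = 71, C[3] = AC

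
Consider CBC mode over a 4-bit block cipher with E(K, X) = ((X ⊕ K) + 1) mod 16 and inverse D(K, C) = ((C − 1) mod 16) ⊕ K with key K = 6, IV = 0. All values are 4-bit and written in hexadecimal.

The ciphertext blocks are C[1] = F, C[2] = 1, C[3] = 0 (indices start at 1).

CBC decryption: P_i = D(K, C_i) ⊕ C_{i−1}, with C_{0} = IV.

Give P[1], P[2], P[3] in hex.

P[1]: D(K, F) = 8; 8 ⊕ 0 = 8.
P[2]: D(K, 1) = 6; 6 ⊕ F = 9.
P[3]: D(K, 0) = 9; 9 ⊕ 1 = 8.

P[1] = 8, P[2] = 9, P[3] = 8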